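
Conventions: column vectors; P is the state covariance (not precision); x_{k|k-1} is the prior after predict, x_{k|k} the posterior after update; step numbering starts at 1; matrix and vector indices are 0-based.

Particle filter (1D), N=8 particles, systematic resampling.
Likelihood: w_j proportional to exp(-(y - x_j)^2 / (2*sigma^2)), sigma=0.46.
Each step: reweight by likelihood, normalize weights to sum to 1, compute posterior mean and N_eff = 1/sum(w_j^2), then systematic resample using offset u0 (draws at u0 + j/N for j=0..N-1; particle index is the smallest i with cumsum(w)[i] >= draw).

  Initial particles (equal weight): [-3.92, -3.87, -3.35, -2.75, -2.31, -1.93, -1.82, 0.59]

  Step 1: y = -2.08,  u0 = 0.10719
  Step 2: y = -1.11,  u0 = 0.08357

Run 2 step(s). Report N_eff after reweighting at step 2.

N_eff = 5.3151

step 1: w=[0.0001, 0.0002, 0.0072, 0.1134, 0.2891, 0.3107, 0.2793, 0.0000]  mean=-2.1130  Neff=3.6899  idx=[3, 4, 4, 5, 5, 6, 6, 6]
step 2: w=[0.0013, 0.0240, 0.0240, 0.1471, 0.1471, 0.2189, 0.2189, 0.2189]  mean=-1.8770  Neff=5.3151  idx=[3, 4, 4, 5, 6, 6, 7, 7]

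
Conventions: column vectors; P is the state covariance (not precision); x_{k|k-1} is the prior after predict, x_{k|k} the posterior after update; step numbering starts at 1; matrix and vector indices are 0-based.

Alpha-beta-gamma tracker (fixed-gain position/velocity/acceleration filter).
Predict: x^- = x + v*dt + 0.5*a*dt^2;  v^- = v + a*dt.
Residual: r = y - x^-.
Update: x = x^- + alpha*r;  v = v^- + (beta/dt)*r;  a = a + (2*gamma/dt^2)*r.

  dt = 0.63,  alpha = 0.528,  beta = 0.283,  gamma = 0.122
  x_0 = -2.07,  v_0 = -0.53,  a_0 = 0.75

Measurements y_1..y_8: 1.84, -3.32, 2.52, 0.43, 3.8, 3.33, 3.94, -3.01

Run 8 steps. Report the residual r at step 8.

step 1: x_pred=-2.2551  r=4.0951  x^+=-0.0929  v^+=1.7820  a^+=3.2675
step 2: x_pred=1.6782  r=-4.9982  x^+=-0.9608  v^+=1.5953  a^+=0.1948
step 3: x_pred=0.0829  r=2.4371  x^+=1.3697  v^+=2.8128  a^+=1.6930
step 4: x_pred=3.4777  r=-3.0477  x^+=1.8685  v^+=2.5103  a^+=-0.1806
step 5: x_pred=3.4142  r=0.3858  x^+=3.6179  v^+=2.5699  a^+=0.0566
step 6: x_pred=5.2481  r=-1.9181  x^+=4.2354  v^+=1.7439  a^+=-1.1226
step 7: x_pred=5.1112  r=-1.1712  x^+=4.4928  v^+=0.5105  a^+=-1.8426
step 8: x_pred=4.4488  r=-7.4588  x^+=0.5105  v^+=-4.0009  a^+=-6.4280

resid = -7.4588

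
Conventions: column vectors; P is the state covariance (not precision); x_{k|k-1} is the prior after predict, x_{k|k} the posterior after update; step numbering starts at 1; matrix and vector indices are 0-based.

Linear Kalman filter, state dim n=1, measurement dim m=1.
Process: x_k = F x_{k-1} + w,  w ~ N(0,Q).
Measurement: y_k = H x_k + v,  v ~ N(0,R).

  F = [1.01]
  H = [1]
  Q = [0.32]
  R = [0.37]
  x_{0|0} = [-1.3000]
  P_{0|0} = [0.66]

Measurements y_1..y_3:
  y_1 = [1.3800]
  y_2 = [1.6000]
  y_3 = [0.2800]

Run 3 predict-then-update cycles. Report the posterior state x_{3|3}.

x_post = [0.6691]

step 1: x^-=[-1.3130]  P^-=[0.9933]  S=[1.3633]  K=[0.7286]  nu=[2.6930]  x^+=[0.6491]  P^+=[0.2696]
step 2: x^-=[0.6556]  P^-=[0.5950]  S=[0.9650]  K=[0.6166]  nu=[0.9444]  x^+=[1.2379]  P^+=[0.2281]
step 3: x^-=[1.2503]  P^-=[0.5527]  S=[0.9227]  K=[0.5990]  nu=[-0.9703]  x^+=[0.6691]  P^+=[0.2216]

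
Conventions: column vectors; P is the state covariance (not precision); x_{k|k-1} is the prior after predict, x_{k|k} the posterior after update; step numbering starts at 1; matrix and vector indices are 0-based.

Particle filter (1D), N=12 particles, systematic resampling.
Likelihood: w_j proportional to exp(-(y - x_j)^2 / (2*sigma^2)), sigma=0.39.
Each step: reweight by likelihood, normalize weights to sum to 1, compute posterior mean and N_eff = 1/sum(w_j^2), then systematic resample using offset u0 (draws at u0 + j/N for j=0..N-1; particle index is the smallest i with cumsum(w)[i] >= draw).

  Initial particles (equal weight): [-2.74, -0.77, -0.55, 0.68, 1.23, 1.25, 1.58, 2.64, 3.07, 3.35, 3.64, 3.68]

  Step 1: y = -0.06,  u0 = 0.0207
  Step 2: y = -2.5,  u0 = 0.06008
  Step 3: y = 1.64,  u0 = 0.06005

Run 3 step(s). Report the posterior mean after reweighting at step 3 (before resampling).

post_mean = -0.5835

step 1: w=[0.0000, 0.2331, 0.5552, 0.2020, 0.0051, 0.0043, 0.0002, 0.0000, 0.0000, 0.0000, 0.0000, 0.0000]  mean=-0.3354  Neff=2.4786  idx=[1, 1, 1, 2, 2, 2, 2, 2, 2, 2, 3, 3]
step 2: w=[0.2866, 0.2866, 0.2866, 0.0200, 0.0200, 0.0200, 0.0200, 0.0200, 0.0200, 0.0200, 0.0000, 0.0000]  mean=-0.7392  Neff=4.0119  idx=[0, 0, 0, 1, 1, 1, 1, 2, 2, 2, 4, 8]
step 3: w=[0.0152, 0.0152, 0.0152, 0.0152, 0.0152, 0.0152, 0.0152, 0.0152, 0.0152, 0.0152, 0.4239, 0.4239]  mean=-0.5835  Neff=2.7648  idx=[3, 9, 10, 10, 10, 10, 10, 11, 11, 11, 11, 11]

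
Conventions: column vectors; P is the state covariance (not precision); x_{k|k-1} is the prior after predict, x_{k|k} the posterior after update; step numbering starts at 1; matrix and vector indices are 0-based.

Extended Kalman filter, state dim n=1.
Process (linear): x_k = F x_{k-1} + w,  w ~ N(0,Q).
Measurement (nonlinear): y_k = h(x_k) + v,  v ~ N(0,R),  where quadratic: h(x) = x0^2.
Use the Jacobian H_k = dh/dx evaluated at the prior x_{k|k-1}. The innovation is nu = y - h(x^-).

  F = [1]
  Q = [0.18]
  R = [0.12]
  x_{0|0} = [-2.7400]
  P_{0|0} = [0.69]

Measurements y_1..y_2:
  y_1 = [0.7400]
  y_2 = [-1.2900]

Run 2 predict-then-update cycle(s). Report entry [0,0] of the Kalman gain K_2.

K[0,0] = -0.3089

step 1: x^-=[-2.7400]  P^-=[0.8700]  H_jac=[-5.4800]  S=[26.2464]  K=[-0.1816]  nu=[-6.7676]  x^+=[-1.5107]  P^+=[0.0040]
step 2: x^-=[-1.5107]  P^-=[0.1840]  H_jac=[-3.0214]  S=[1.7995]  K=[-0.3089]  nu=[-3.5722]  x^+=[-0.4072]  P^+=[0.0123]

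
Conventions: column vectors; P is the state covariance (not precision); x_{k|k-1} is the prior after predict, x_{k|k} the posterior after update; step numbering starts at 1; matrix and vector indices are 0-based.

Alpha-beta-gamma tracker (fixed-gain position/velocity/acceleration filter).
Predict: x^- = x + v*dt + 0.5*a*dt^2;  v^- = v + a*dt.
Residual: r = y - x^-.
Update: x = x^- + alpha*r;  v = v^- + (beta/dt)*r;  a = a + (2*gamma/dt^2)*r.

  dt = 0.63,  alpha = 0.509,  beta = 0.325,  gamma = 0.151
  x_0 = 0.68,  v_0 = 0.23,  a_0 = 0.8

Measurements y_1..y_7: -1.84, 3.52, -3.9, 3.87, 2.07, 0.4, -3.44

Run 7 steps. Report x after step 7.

step 1: x_pred=0.9837  r=-2.8237  x^+=-0.4536  v^+=-0.7227  a^+=-1.3485
step 2: x_pred=-1.1765  r=4.6965  x^+=1.2140  v^+=0.8506  a^+=2.2250
step 3: x_pred=2.1914  r=-6.0914  x^+=-0.9091  v^+=-0.8901  a^+=-2.4100
step 4: x_pred=-1.9481  r=5.8181  x^+=1.0133  v^+=0.5930  a^+=2.0170
step 5: x_pred=1.7872  r=0.2828  x^+=1.9311  v^+=2.0097  a^+=2.2322
step 6: x_pred=3.6402  r=-3.2402  x^+=1.9909  v^+=1.7444  a^+=-0.2333
step 7: x_pred=3.0436  r=-6.4836  x^+=-0.2565  v^+=-1.7473  a^+=-5.1666

x_post = -0.2565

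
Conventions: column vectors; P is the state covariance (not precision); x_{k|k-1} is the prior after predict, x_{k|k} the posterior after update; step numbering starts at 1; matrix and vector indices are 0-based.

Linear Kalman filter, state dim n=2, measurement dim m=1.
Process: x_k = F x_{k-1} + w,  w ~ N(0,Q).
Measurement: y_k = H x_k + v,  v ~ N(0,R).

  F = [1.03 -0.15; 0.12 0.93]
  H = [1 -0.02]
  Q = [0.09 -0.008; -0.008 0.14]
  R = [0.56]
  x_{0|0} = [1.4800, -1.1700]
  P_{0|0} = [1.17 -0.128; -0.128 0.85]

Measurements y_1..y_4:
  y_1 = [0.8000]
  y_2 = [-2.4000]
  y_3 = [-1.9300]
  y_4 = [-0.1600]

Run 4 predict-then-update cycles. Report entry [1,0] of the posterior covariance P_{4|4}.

P_post[1,0] = -0.0906

step 1: x^-=[1.6999, -0.9105]  P^-=[1.3899 -0.1023; -0.1023 0.8634]  S=[1.9544]  K=[0.7122; -0.0612]  nu=[-0.9181]  x^+=[1.0460, -0.8543]  P^+=[0.3985 -0.0171; -0.0171 0.8561]
step 2: x^-=[1.2055, -0.6690]  P^-=[0.5373 -0.0943; -0.0943 0.8824]  S=[1.1015]  K=[0.4896; -0.1016]  nu=[-3.6189]  x^+=[-0.5661, -0.3013]  P^+=[0.2734 -0.0395; -0.0395 0.8710]
step 3: x^-=[-0.5379, -0.3481]  P^-=[0.4118 -0.1328; -0.1328 0.8885]  S=[0.9775]  K=[0.4240; -0.1541]  nu=[-1.3991]  x^+=[-1.1311, -0.1326]  P^+=[0.2361 -0.0690; -0.0690 0.8653]
step 4: x^-=[-1.1452, -0.2590]  P^-=[0.3812 -0.1644; -0.1644 0.8764]  S=[0.9482]  K=[0.4055; -0.1918]  nu=[0.9800]  x^+=[-0.7477, -0.4470]  P^+=[0.2253 -0.0906; -0.0906 0.8415]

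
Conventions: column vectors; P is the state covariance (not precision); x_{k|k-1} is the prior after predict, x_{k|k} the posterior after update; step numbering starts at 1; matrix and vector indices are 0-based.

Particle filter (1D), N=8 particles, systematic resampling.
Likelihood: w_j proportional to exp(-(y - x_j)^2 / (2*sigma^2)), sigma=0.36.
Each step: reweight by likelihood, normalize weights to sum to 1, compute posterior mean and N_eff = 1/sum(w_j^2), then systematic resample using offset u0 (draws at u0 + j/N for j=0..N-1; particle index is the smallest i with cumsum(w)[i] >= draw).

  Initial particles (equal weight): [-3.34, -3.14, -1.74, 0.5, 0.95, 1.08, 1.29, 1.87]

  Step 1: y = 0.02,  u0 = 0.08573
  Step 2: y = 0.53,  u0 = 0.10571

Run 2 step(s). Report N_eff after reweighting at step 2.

step 1: w=[0.0000, 0.0000, 0.0000, 0.8903, 0.0770, 0.0284, 0.0043, 0.0000]  mean=0.5545  Neff=1.2509  idx=[3, 3, 3, 3, 3, 3, 3, 4]
step 2: w=[0.1332, 0.1332, 0.1332, 0.1332, 0.1332, 0.1332, 0.1332, 0.0677]  mean=0.5305  Neff=7.7666  idx=[0, 1, 2, 3, 4, 5, 6, 7]

N_eff = 7.7666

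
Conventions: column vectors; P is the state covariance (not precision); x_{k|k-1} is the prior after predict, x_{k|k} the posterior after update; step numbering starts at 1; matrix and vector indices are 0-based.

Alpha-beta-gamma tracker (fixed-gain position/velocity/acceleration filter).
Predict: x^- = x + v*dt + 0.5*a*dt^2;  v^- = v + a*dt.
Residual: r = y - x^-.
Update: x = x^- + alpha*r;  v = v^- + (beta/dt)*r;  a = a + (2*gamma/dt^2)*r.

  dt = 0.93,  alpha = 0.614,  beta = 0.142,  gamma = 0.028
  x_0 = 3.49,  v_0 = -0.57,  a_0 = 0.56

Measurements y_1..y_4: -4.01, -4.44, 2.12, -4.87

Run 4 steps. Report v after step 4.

v_post = -0.6163

step 1: x_pred=3.2021  r=-7.2121  x^+=-1.2261  v^+=-1.1504  a^+=0.0930
step 2: x_pred=-2.2558  r=-2.1842  x^+=-3.5969  v^+=-1.3974  a^+=-0.0484
step 3: x_pred=-4.9174  r=7.0374  x^+=-0.5964  v^+=-0.3679  a^+=0.4073
step 4: x_pred=-0.7624  r=-4.1076  x^+=-3.2845  v^+=-0.6163  a^+=0.1413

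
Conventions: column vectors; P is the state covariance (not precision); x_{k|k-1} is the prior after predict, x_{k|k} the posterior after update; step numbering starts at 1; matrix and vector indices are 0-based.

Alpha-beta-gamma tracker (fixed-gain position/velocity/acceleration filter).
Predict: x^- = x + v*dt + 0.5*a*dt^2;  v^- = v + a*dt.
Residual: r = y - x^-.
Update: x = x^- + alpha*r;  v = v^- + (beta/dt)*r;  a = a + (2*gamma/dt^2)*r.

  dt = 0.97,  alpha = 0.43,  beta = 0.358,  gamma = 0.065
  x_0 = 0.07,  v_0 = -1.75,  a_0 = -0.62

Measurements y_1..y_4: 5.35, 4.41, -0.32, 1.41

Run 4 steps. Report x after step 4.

step 1: x_pred=-1.9192  r=7.2692  x^+=1.2066  v^+=0.3315  a^+=0.3844
step 2: x_pred=1.7089  r=2.7011  x^+=2.8704  v^+=1.7012  a^+=0.7576
step 3: x_pred=4.8769  r=-5.1969  x^+=2.6422  v^+=0.5180  a^+=0.0395
step 4: x_pred=3.1633  r=-1.7533  x^+=2.4094  v^+=-0.0908  a^+=-0.2027

x_post = 2.4094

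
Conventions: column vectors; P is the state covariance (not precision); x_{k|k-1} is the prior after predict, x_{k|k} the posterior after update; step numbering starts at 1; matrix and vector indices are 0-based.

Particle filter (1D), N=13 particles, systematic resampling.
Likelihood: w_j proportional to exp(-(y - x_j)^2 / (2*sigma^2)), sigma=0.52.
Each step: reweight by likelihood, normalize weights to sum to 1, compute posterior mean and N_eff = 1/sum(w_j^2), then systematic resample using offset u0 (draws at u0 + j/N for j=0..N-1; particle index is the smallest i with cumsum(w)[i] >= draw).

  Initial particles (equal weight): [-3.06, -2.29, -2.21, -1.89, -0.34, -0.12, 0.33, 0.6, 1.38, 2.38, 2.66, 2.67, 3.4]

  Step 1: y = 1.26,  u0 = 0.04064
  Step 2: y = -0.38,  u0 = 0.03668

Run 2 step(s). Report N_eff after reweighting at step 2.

step 1: w=[0.0000, 0.0000, 0.0000, 0.0000, 0.0049, 0.0163, 0.1115, 0.2467, 0.5375, 0.0543, 0.0147, 0.0140, 0.0001]  mean=1.1290  Neff=2.7332  idx=[6, 6, 7, 7, 7, 8, 8, 8, 8, 8, 8, 8, 9]
step 2: w=[0.2987, 0.2987, 0.1285, 0.1285, 0.1285, 0.0025, 0.0025, 0.0025, 0.0025, 0.0025, 0.0025, 0.0025, 0.0000]  mean=0.4522  Neff=4.3868  idx=[0, 0, 0, 0, 1, 1, 1, 1, 2, 3, 3, 4, 4]

N_eff = 4.3868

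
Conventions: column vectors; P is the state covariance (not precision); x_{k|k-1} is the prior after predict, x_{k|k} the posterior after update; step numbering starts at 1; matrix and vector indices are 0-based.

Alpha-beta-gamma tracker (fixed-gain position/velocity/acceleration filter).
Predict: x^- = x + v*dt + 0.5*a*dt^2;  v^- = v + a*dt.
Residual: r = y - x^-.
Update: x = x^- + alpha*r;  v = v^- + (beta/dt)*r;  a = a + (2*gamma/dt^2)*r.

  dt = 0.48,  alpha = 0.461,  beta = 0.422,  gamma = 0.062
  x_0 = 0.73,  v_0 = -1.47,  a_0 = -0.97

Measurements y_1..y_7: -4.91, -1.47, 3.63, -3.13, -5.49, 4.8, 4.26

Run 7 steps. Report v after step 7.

v_post = 7.4915

step 1: x_pred=-0.0873  r=-4.8227  x^+=-2.3106  v^+=-6.1755  a^+=-3.5655
step 2: x_pred=-5.6856  r=4.2156  x^+=-3.7422  v^+=-4.1808  a^+=-1.2967
step 3: x_pred=-5.8984  r=9.5284  x^+=-1.5058  v^+=3.5738  a^+=3.8314
step 4: x_pred=0.6510  r=-3.7810  x^+=-1.0920  v^+=2.0887  a^+=1.7965
step 5: x_pred=0.1175  r=-5.6075  x^+=-2.4676  v^+=-1.9789  a^+=-1.2215
step 6: x_pred=-3.5581  r=8.3581  x^+=0.2950  v^+=4.7830  a^+=3.2768
step 7: x_pred=2.9683  r=1.2917  x^+=3.5638  v^+=7.4915  a^+=3.9720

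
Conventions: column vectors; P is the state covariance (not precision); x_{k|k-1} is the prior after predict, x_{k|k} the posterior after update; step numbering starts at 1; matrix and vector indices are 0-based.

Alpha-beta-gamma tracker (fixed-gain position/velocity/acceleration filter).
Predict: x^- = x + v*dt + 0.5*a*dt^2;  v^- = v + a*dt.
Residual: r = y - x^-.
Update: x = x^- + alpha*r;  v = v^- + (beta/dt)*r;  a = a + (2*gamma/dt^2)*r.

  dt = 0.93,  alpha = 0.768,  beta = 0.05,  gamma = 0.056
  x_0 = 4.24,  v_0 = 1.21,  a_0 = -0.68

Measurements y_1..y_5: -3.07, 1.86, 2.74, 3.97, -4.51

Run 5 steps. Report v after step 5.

v_post = -3.2463

step 1: x_pred=5.0712  r=-8.1412  x^+=-1.1812  v^+=0.1399  a^+=-1.7342
step 2: x_pred=-1.8011  r=3.6611  x^+=1.0106  v^+=-1.2761  a^+=-1.2602
step 3: x_pred=-0.7211  r=3.4611  x^+=1.9370  v^+=-2.2620  a^+=-0.8120
step 4: x_pred=-0.5177  r=4.4877  x^+=2.9288  v^+=-2.7758  a^+=-0.2308
step 5: x_pred=0.2475  r=-4.7575  x^+=-3.4063  v^+=-3.2463  a^+=-0.8469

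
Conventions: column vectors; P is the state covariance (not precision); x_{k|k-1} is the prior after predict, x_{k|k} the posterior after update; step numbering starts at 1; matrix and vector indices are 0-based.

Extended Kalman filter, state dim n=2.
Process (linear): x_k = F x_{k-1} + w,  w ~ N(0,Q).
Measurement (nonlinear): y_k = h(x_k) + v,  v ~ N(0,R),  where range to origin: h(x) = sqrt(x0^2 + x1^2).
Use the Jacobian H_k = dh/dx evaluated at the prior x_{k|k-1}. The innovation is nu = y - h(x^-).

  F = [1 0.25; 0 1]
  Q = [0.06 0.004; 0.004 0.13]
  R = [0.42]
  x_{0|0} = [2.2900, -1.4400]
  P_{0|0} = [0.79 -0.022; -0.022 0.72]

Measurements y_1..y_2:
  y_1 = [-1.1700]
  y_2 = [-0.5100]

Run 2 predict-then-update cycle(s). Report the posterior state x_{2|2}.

x_post = [0.3093, 0.2342]

step 1: x^-=[1.9300, -1.4400]  P^-=[0.8840 0.1620; 0.1620 0.8500]  H_jac=[0.8015 -0.5980]  S=[1.1365]  K=[0.5382; -0.3330]  nu=[-3.5780]  x^+=[0.0045, -0.2486]  P^+=[0.5548 0.3657; 0.3657 0.7240]
step 2: x^-=[-0.0577, -0.2486]  P^-=[0.8429 0.5507; 0.5507 0.8540]  H_jac=[-0.2260 -0.9741]  S=[1.5159]  K=[-0.4795; -0.6309]  nu=[-0.7652]  x^+=[0.3093, 0.2342]  P^+=[0.4943 0.0921; 0.0921 0.2506]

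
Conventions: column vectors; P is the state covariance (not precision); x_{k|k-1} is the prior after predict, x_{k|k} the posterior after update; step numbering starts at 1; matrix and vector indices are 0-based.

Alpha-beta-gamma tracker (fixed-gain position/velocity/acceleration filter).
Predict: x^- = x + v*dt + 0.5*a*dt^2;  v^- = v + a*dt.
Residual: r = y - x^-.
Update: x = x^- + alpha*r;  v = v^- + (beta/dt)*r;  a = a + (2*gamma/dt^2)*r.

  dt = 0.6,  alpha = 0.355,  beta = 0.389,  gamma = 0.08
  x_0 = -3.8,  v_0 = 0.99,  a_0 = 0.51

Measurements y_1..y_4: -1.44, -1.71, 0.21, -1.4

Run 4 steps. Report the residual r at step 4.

resid = -3.6951

step 1: x_pred=-3.1142  r=1.6742  x^+=-2.5199  v^+=2.3814  a^+=1.2541
step 2: x_pred=-0.8653  r=-0.8447  x^+=-1.1651  v^+=2.5862  a^+=0.8786
step 3: x_pred=0.5447  r=-0.3347  x^+=0.4259  v^+=2.8964  a^+=0.7299
step 4: x_pred=2.2951  r=-3.6951  x^+=0.9834  v^+=0.9386  a^+=-0.9124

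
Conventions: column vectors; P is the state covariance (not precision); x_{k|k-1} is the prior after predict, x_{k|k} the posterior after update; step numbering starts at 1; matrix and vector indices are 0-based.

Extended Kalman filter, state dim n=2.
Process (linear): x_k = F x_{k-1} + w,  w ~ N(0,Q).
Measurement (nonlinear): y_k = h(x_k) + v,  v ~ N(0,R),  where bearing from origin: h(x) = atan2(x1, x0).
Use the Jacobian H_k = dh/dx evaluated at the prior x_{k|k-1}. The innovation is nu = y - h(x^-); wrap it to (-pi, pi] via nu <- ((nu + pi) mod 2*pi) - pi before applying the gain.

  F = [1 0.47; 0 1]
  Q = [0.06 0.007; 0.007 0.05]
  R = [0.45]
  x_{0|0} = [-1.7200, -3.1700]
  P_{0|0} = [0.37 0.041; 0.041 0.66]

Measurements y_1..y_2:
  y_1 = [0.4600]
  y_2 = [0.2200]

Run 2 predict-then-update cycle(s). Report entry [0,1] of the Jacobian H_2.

step 1: x^-=[-3.2099, -3.1700]  P^-=[0.6143 0.3582; 0.3582 0.7100]  H_jac=[0.1558 -0.1577]  S=[0.4650]  K=[0.0843; -0.1208]  nu=[2.8224]  x^+=[-2.9720, -3.5111]  P^+=[0.6110 0.3629; 0.3629 0.7032]
step 2: x^-=[-4.6222, -3.5111]  P^-=[1.1675 0.7004; 0.7004 0.7532]  H_jac=[0.1042 -0.1372]  S=[0.4568]  K=[0.0560; -0.0664]  nu=[2.7120]  x^+=[-4.4704, -3.6912]  P^+=[1.1661 0.7021; 0.7021 0.7512]

H_jac[0,1] = -0.1372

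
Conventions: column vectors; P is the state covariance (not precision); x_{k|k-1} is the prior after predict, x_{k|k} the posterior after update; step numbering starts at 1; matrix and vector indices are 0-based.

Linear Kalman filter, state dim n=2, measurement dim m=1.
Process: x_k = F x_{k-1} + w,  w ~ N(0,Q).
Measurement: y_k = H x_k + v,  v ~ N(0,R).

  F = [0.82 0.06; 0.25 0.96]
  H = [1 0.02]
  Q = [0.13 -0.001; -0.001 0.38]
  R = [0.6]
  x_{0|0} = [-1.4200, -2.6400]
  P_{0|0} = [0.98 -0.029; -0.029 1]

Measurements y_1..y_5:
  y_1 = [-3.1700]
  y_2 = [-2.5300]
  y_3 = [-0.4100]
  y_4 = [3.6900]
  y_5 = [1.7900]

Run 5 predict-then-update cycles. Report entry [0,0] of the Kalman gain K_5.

step 1: x^-=[-1.3228, -2.8894]  P^-=[0.7897 0.2342; 0.2342 1.3489]  S=[1.3996]  K=[0.5676; 0.1866]  nu=[-1.7894]  x^+=[-2.3384, -3.2234]  P^+=[0.3388 0.0860; 0.0860 1.3002]
step 2: x^-=[-2.1109, -3.6790]  P^-=[0.3710 0.2123; 0.2123 1.6407]  S=[0.9801]  K=[0.3828; 0.2501]  nu=[-0.3455]  x^+=[-2.2432, -3.7655]  P^+=[0.2273 0.1185; 0.1185 1.5794]
step 3: x^-=[-2.0653, -4.1756]  P^-=[0.3002 0.2316; 0.2316 1.9066]  S=[0.9102]  K=[0.3349; 0.2964]  nu=[1.7388]  x^+=[-1.4830, -3.6603]  P^+=[0.1981 0.1413; 0.1413 1.8267]
step 4: x^-=[-1.4357, -3.8847]  P^-=[0.2837 0.2582; 0.2582 2.1437]  S=[0.8949]  K=[0.3228; 0.3364]  nu=[5.2034]  x^+=[0.2439, -2.1342]  P^+=[0.1905 0.1610; 0.1610 2.0424]
step 5: x^-=[0.0719, -1.9879]  P^-=[0.2813 0.2848; 0.2848 2.3515]  S=[0.8936]  K=[0.3211; 0.3714]  nu=[1.7578]  x^+=[0.6364, -1.3351]  P^+=[0.1891 0.1783; 0.1783 2.2282]

K[0,0] = 0.3211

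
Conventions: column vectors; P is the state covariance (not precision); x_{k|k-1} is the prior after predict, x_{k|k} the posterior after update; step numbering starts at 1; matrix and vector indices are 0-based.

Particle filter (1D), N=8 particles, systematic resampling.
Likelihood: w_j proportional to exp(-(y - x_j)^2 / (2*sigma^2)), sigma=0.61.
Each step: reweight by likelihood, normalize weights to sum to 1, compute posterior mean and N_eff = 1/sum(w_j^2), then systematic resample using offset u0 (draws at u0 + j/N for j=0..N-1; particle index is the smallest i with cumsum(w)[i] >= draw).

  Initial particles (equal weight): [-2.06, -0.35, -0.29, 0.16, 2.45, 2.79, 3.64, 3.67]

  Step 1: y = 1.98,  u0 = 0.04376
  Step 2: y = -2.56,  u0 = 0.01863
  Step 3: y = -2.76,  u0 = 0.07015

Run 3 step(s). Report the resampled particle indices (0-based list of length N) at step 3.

step 1: w=[0.0000, 0.0006, 0.0008, 0.0096, 0.6108, 0.3403, 0.0203, 0.0177]  mean=2.5857  Neff=2.0422  idx=[4, 4, 4, 4, 4, 5, 5, 5]
step 2: w=[0.1989, 0.1989, 0.1989, 0.1989, 0.1989, 0.0018, 0.0018, 0.0018]  mean=2.4518  Neff=5.0527  idx=[0, 0, 1, 1, 2, 3, 3, 4]
step 3: w=[0.1250, 0.1250, 0.1250, 0.1250, 0.1250, 0.1250, 0.1250, 0.1250]  mean=2.4500  Neff=8.0000  idx=[0, 1, 2, 3, 4, 5, 6, 7]

resampled_idx = [0, 1, 2, 3, 4, 5, 6, 7]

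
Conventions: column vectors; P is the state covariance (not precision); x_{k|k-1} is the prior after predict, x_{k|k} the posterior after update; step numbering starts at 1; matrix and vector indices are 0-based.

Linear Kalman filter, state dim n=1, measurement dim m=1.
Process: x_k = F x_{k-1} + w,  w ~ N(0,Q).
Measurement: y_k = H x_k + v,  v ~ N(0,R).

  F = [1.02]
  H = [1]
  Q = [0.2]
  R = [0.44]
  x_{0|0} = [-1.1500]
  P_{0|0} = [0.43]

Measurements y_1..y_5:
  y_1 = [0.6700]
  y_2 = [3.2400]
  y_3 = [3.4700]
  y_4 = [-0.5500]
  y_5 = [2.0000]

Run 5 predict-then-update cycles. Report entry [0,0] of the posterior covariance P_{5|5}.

P_post[0,0] = 0.2164

step 1: x^-=[-1.1730]  P^-=[0.6474]  S=[1.0874]  K=[0.5954]  nu=[1.8430]  x^+=[-0.0758]  P^+=[0.2620]
step 2: x^-=[-0.0773]  P^-=[0.4725]  S=[0.9125]  K=[0.5178]  nu=[3.3173]  x^+=[1.6405]  P^+=[0.2278]
step 3: x^-=[1.6733]  P^-=[0.4370]  S=[0.8770]  K=[0.4983]  nu=[1.7967]  x^+=[2.5686]  P^+=[0.2193]
step 4: x^-=[2.6200]  P^-=[0.4281]  S=[0.8681]  K=[0.4932]  nu=[-3.1700]  x^+=[1.0567]  P^+=[0.2170]
step 5: x^-=[1.0778]  P^-=[0.4258]  S=[0.8658]  K=[0.4918]  nu=[0.9222]  x^+=[1.5313]  P^+=[0.2164]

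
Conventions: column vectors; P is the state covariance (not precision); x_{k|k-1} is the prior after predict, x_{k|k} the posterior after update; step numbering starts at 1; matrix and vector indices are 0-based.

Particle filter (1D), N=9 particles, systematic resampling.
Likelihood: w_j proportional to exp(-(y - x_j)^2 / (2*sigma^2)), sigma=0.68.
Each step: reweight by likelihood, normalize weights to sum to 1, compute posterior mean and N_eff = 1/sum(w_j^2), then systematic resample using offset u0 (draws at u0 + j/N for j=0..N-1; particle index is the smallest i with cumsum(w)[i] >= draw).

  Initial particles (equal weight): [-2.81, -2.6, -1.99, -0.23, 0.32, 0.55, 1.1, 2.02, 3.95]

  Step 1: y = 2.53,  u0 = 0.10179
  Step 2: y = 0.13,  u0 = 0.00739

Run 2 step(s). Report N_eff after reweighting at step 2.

N_eff = 1.9336

step 1: w=[0.0000, 0.0000, 0.0000, 0.0003, 0.0051, 0.0145, 0.1099, 0.7570, 0.1133]  mean=2.1071  Neff=1.6718  idx=[6, 7, 7, 7, 7, 7, 7, 7, 8]
step 2: w=[0.7108, 0.0413, 0.0413, 0.0413, 0.0413, 0.0413, 0.0413, 0.0413, 0.0000]  mean=1.3661  Neff=1.9336  idx=[0, 0, 0, 0, 0, 0, 0, 2, 5]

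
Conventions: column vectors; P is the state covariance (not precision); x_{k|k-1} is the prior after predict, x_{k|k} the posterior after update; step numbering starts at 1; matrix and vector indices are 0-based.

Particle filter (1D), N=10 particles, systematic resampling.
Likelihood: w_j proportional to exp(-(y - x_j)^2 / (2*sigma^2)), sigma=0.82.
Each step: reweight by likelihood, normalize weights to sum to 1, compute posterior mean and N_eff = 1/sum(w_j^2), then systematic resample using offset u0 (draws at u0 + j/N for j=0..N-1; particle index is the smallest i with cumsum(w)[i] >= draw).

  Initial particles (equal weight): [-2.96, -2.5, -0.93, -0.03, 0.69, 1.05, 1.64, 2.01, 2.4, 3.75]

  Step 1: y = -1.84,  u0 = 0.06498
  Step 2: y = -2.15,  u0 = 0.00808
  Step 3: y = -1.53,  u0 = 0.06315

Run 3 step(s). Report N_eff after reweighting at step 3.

N_eff = 9.0927

step 1: w=[0.2242, 0.4121, 0.3078, 0.0499, 0.0049, 0.0011, 0.0001, 0.0000, 0.0000, 0.0000]  mean=-1.9768  Neff=3.1515  idx=[0, 0, 1, 1, 1, 1, 2, 2, 2, 3]
step 2: w=[0.1039, 0.1039, 0.1546, 0.1546, 0.1546, 0.1546, 0.0560, 0.0560, 0.0560, 0.0060]  mean=-2.3172  Neff=7.8995  idx=[0, 1, 2, 2, 3, 3, 4, 5, 5, 7]
step 3: w=[0.0467, 0.0467, 0.1062, 0.1062, 0.1062, 0.1062, 0.1062, 0.1062, 0.1062, 0.1635]  mean=-2.2863  Neff=9.0927  idx=[1, 2, 3, 4, 5, 6, 7, 8, 9, 9]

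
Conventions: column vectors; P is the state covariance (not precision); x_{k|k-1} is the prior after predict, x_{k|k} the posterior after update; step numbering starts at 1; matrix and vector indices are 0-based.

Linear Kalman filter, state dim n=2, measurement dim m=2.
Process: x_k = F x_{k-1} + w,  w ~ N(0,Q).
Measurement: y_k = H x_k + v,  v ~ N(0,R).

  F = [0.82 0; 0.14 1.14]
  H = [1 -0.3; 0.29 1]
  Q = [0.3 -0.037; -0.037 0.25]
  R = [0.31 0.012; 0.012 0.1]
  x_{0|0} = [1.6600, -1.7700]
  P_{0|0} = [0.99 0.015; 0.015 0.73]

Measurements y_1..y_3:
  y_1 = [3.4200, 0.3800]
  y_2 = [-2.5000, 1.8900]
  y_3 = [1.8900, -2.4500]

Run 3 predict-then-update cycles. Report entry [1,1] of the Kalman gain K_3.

K[1,1] = 0.7283

step 1: x^-=[1.3612, -1.7854]  P^-=[0.9657 0.0907; 0.0907 1.2229]  S=[1.3313 0.0080; 0.0080 1.4567]  K=[0.7034 0.2506; -0.2126 0.8587]  nu=[1.5232, 1.7707]  x^+=[2.8764, -0.5887]  P^+=[0.2126 -0.0282; -0.0282 0.0915]
step 2: x^-=[2.3587, -0.2685]  P^-=[0.4430 -0.0389; -0.0389 0.3641]  S=[0.8091 -0.0043; -0.0043 0.4788]  K=[0.5629 0.1921; -0.1792 0.7353]  nu=[-4.9392, 1.4744]  x^+=[-0.1386, 1.7007]  P^+=[0.1698 -0.0233; -0.0233 0.0781]
step 3: x^-=[-0.1136, 1.9194]  P^-=[0.4142 -0.0393; -0.0393 0.3474]  S=[0.7790 -0.0080; -0.0080 0.4595]  K=[0.5487 0.1855; -0.1768 0.7283]  nu=[2.5795, -4.3365]  x^+=[0.4975, -1.6947]  P^+=[0.1655 -0.0229; -0.0229 0.0773]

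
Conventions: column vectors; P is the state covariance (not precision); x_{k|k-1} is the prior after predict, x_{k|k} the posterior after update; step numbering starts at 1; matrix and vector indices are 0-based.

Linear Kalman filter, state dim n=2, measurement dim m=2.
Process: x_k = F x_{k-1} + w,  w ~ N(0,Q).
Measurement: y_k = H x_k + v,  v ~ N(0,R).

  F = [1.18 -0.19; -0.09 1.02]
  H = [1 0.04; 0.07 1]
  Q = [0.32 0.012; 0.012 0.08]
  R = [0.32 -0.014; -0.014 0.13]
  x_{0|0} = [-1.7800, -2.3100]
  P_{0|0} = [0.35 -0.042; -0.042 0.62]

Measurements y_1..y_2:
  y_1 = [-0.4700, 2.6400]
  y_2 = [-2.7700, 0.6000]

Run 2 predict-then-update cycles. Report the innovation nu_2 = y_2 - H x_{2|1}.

innov = [-1.2755, -1.3593]

step 1: x^-=[-1.6615, -2.1960]  P^-=[0.8486 -0.1966; -0.1966 0.7356]  S=[1.1540 -0.1223; -0.1223 0.8422]  K=[0.7224 -0.0580; -0.0549 0.8491]  nu=[1.2793, 4.9523]  x^+=[-1.0245, 1.9387]  P^+=[0.2333 -0.0340; -0.0340 0.1135]
step 2: x^-=[-1.5773, 2.0697]  P^-=[0.6642 -0.0763; -0.0763 0.2062]  S=[0.9784 -0.0357; -0.0357 0.3288]  K=[0.6751 -0.0172; -0.0474 0.6058]  nu=[-1.2755, -1.3593]  x^+=[-2.4150, 1.3066]  P^+=[0.2173 -0.0269; -0.0269 0.0813]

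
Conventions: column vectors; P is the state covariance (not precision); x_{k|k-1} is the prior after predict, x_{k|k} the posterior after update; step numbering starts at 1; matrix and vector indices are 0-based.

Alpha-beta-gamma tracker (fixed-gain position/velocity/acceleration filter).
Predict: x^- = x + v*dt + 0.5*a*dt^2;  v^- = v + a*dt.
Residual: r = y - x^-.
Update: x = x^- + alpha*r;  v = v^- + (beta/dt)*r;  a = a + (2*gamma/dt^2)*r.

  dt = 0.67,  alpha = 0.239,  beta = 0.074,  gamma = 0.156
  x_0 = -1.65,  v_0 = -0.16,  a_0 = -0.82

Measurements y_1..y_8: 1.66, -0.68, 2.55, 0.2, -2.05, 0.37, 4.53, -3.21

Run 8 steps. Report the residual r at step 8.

step 1: x_pred=-1.9412  r=3.6012  x^+=-1.0806  v^+=-0.3117  a^+=1.6830
step 2: x_pred=-0.9116  r=0.2316  x^+=-0.8563  v^+=0.8415  a^+=1.8440
step 3: x_pred=0.1214  r=2.4286  x^+=0.7019  v^+=2.3452  a^+=3.5319
step 4: x_pred=3.0659  r=-2.8659  x^+=2.3809  v^+=4.3950  a^+=1.5400
step 5: x_pred=5.6713  r=-7.7213  x^+=3.8259  v^+=4.5740  a^+=-3.8265
step 6: x_pred=6.0316  r=-5.6616  x^+=4.6785  v^+=1.3849  a^+=-7.7616
step 7: x_pred=3.8643  r=0.6657  x^+=4.0234  v^+=-3.7418  a^+=-7.2989
step 8: x_pred=-0.1218  r=-3.0882  x^+=-0.8599  v^+=-8.9731  a^+=-9.4453

resid = -3.0882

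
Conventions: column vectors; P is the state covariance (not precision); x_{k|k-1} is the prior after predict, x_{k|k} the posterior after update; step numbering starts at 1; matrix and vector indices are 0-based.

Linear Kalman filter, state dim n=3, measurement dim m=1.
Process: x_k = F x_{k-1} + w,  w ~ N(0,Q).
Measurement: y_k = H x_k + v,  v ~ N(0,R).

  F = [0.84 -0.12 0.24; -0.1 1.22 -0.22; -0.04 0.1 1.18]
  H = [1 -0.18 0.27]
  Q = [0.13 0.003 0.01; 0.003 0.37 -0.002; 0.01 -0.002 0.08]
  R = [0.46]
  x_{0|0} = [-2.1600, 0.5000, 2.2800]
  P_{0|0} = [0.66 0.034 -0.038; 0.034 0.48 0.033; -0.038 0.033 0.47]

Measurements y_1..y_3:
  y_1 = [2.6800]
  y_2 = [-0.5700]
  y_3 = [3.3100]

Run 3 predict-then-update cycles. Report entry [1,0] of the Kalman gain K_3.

K[1,0] = -0.5634

step 1: x^-=[-1.3272, 0.3244, 2.8268]  P^-=[0.6056 -0.0938 0.0770; -0.0938 1.0861 -0.0139; 0.0770 -0.0139 0.7514]  S=[1.2323]  K=[0.5220; -0.2378; 0.2292]  nu=[3.3024]  x^+=[0.3967, -0.4610, 3.5835]  P^+=[0.2698 0.0592 -0.0704; 0.0592 1.0164 0.0533; -0.0704 0.0533 0.6867]
step 2: x^-=[1.2486, -1.3904, 4.1666]  P^-=[0.3312 -0.1117 0.1131; -0.1117 1.8726 0.0245; 0.1131 0.0245 1.0655]  S=[1.0284]  K=[0.3713; -0.4299; 0.3854]  nu=[-3.1939]  x^+=[0.0629, -0.0174, 2.9357]  P^+=[0.1894 0.0525 -0.0341; 0.0525 1.6826 0.1949; -0.0341 0.1949 0.9127]
step 3: x^-=[0.7594, -0.6733, 3.4599]  P^-=[0.3049 -0.1837 0.1902; -0.1837 2.8014 0.2441; 0.1902 0.2441 1.4168]  S=[1.1041]  K=[0.3526; -0.5634; 0.4790]  nu=[1.4952]  x^+=[1.2867, -1.5157, 4.1760]  P^+=[0.1676 0.0357 0.0037; 0.0357 2.4510 0.5420; 0.0037 0.5420 1.1635]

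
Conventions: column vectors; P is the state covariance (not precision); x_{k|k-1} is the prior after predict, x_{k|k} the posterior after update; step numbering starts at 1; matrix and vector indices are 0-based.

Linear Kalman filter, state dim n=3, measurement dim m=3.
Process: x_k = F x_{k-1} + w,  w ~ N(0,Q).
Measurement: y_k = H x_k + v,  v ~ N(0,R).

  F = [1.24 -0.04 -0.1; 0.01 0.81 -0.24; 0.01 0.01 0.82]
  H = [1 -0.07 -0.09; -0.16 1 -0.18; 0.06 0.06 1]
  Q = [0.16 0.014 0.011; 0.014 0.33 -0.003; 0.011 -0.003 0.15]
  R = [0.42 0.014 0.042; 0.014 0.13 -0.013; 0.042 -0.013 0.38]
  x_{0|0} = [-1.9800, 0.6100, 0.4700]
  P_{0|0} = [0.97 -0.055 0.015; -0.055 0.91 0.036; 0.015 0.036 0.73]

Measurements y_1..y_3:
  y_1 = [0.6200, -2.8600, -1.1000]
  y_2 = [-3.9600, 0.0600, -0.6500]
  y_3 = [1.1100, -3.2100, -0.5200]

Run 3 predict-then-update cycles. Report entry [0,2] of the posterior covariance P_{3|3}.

P_post[0,2] = 0.0133

step 1: x^-=[-2.5266, 0.3615, 0.3717]  P^-=[1.6623 -0.0482 -0.0238; -0.0482 0.9542 -0.1157; -0.0238 -0.1157 0.6419]  S=[2.1017 -0.3442 0.0623; -0.3442 1.2033 -0.2001; 0.0623 -0.2001 1.0142]  K=[0.7882 -0.0291 0.0178; 0.0879 0.8591 0.1036; -0.0707 -0.1082 0.6076]  nu=[3.2054, -3.5589, -1.3418]  x^+=[0.0796, -2.5532, -0.2851]  P^+=[0.3373 0.0639 0.0162; 0.0639 0.1255 0.0205; 0.0162 0.0205 0.2271]
step 2: x^-=[0.2293, -1.9989, -0.2585]  P^-=[0.6710 0.0774 0.0130; 0.0774 0.4184 -0.0325; 0.0130 -0.0325 0.3034]  S=[1.0819 -0.0391 0.0729; -0.0391 0.5631 -0.0794; 0.0729 -0.0794 0.6855]  K=[0.6124 -0.0123 0.0179; 0.0691 0.7469 0.0752; -0.0440 -0.1002 0.4339]  nu=[-4.3525, 2.0490, -0.2853]  x^+=[-2.4666, -0.7908, -0.3963]  P^+=[0.2626 0.0513 0.0139; 0.0513 0.1075 0.0122; 0.0139 0.0122 0.1628]
step 3: x^-=[-2.9873, -0.5701, -0.3575]  P^-=[0.5572 0.0641 0.0152; 0.0641 0.4059 -0.0255; 0.0152 -0.0255 0.2599]  S=[0.9693 -0.0350 0.0709; -0.0350 0.5482 -0.0654; 0.0709 -0.0654 0.6426]  K=[0.5671 -0.0122 0.0178; 0.0607 0.7428 0.0730; -0.0391 -0.0913 0.3985]  nu=[4.0252, -3.1822, 0.0510]  x^+=[-0.6648, -2.6857, -0.2041]  P^+=[0.2433 0.0474 0.0133; 0.0474 0.1061 0.0114; 0.0133 0.0114 0.1495]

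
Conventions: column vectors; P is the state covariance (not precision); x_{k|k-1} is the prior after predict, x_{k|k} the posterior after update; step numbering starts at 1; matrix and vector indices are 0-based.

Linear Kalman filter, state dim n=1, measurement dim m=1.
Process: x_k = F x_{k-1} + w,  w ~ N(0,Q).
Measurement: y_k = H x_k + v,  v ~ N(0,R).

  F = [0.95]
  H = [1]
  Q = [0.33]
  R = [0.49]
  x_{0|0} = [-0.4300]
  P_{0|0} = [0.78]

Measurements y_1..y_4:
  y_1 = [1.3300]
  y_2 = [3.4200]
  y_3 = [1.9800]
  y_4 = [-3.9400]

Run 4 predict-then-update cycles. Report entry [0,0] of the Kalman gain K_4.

step 1: x^-=[-0.4085]  P^-=[1.0339]  S=[1.5239]  K=[0.6785]  nu=[1.7385]  x^+=[0.7710]  P^+=[0.3324]
step 2: x^-=[0.7325]  P^-=[0.6300]  S=[1.1200]  K=[0.5625]  nu=[2.6875]  x^+=[2.2442]  P^+=[0.2756]
step 3: x^-=[2.1320]  P^-=[0.5788]  S=[1.0688]  K=[0.5415]  nu=[-0.1520]  x^+=[2.0497]  P^+=[0.2653]
step 4: x^-=[1.9472]  P^-=[0.5695]  S=[1.0595]  K=[0.5375]  nu=[-5.8872]  x^+=[-1.2172]  P^+=[0.2634]

K[0,0] = 0.5375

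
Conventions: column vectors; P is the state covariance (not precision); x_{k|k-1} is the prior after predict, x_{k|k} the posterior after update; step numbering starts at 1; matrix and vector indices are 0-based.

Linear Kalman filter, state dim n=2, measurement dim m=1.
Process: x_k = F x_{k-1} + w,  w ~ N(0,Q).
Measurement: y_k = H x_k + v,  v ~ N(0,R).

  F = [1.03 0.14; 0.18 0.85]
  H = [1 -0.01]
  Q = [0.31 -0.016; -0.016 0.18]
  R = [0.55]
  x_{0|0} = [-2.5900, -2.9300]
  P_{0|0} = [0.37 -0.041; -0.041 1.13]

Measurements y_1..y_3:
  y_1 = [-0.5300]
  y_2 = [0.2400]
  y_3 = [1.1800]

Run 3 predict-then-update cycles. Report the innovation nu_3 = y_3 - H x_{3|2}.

innov = [2.3004]

step 1: x^-=[-3.0779, -2.9567]  P^-=[0.7129 0.1501; 0.1501 0.9959]  S=[1.2600]  K=[0.5646; 0.1113]  nu=[2.5183]  x^+=[-1.6561, -2.6765]  P^+=[0.3112 0.0710; 0.0710 0.9803]
step 2: x^-=[-2.0805, -2.5731]  P^-=[0.6799 0.2223; 0.2223 0.9201]  S=[1.2255]  K=[0.5530; 0.1739]  nu=[2.2947]  x^+=[-0.8116, -2.1741]  P^+=[0.3052 0.1045; 0.1045 0.8830]
step 3: x^-=[-1.1403, -1.9941]  P^-=[0.6812 0.2397; 0.2397 0.8598]  S=[1.2265]  K=[0.5534; 0.1885]  nu=[2.3004]  x^+=[0.1328, -1.5605]  P^+=[0.3055 0.1118; 0.1118 0.8163]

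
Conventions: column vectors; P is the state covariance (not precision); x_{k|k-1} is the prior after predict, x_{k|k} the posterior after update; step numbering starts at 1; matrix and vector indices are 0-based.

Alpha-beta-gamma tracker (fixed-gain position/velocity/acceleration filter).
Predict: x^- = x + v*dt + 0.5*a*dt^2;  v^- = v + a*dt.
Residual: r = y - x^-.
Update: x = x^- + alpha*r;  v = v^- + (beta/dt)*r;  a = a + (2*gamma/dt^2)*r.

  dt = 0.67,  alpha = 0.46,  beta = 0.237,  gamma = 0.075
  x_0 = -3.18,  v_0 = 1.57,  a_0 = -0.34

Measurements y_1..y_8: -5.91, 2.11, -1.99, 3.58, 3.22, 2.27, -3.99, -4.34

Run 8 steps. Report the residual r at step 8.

step 1: x_pred=-2.2044  r=-3.7056  x^+=-3.9090  v^+=0.0314  a^+=-1.5782
step 2: x_pred=-4.2422  r=6.3522  x^+=-1.3202  v^+=1.2210  a^+=0.5444
step 3: x_pred=-0.3799  r=-1.6101  x^+=-1.1206  v^+=1.0162  a^+=0.0064
step 4: x_pred=-0.4383  r=4.0183  x^+=1.4101  v^+=2.4418  a^+=1.3491
step 5: x_pred=3.3489  r=-0.1289  x^+=3.2896  v^+=3.3001  a^+=1.3060
step 6: x_pred=5.7938  r=-3.5238  x^+=4.1729  v^+=2.9286  a^+=0.1285
step 7: x_pred=6.1639  r=-10.1539  x^+=1.4931  v^+=-0.5770  a^+=-3.2644
step 8: x_pred=0.3738  r=-4.7138  x^+=-1.7946  v^+=-4.4316  a^+=-4.8395

resid = -4.7138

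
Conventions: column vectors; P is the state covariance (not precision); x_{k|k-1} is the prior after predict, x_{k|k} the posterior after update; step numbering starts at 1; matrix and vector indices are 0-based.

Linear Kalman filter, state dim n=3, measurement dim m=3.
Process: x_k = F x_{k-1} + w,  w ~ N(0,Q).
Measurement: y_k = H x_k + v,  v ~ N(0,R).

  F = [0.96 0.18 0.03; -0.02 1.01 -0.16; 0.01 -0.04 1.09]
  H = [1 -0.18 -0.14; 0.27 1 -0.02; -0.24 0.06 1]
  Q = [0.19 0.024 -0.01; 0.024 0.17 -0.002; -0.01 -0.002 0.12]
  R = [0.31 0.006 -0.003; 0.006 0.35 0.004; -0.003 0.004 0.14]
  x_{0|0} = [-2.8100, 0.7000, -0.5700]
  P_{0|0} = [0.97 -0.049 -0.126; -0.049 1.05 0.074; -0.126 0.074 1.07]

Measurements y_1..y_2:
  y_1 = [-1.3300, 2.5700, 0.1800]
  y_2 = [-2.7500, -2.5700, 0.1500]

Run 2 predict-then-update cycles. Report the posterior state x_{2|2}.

x_post = [-2.2851, -0.0015, -0.3422]

step 1: x^-=[-2.5887, 0.8544, -0.6774]  P^-=[1.0955 0.1633 -0.0889; 0.1633 1.2461 -0.1469; -0.0889 -0.1469 1.3839]  S=[1.4317 0.2619 -0.5205; 0.2619 1.7716 -0.2276; -0.5205 -0.2276 1.6118]  K=[0.7428 0.1567 0.0498; -0.1727 0.7531 -0.0185; 0.1567 -0.0178 0.9145]  nu=[1.3177, 2.4010, 0.1848]  x^+=[-1.2244, 2.4316, -0.3445]  P^+=[0.2392 -0.0038 0.0630; -0.0038 0.2632 -0.0158; 0.0630 -0.0158 0.1435]
step 2: x^-=[-0.7481, 2.5355, -0.4850]  P^-=[0.4212 0.0532 0.0581; 0.0532 0.4479 -0.0567; 0.0581 -0.0567 0.2937]  S=[0.7132 0.0949 -0.0738; 0.0949 0.8591 -0.0548; -0.0738 -0.0548 0.4234]  K=[0.5500 0.1334 0.0192; -0.1052 0.5480 -0.0479; 0.1106 -0.0241 0.6690]  nu=[-1.6134, -4.9132, 0.3033]  x^+=[-2.2851, -0.0015, -0.3422]  P^+=[0.1779 0.0029 0.0441; 0.0029 0.1899 -0.0149; 0.0441 -0.0149 0.1047]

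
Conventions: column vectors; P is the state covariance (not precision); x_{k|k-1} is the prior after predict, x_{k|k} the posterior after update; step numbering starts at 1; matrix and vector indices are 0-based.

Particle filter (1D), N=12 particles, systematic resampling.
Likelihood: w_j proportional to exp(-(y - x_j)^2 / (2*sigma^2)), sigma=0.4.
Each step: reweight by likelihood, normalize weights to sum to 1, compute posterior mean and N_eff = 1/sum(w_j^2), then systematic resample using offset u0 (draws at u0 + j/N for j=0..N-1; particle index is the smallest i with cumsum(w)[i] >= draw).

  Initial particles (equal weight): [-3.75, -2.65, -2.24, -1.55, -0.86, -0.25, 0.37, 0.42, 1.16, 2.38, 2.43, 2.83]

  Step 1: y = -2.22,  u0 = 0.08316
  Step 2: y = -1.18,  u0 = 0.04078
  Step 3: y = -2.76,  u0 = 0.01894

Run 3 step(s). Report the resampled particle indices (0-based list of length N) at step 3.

resampled_idx = [0, 0, 0, 0, 0, 0, 1, 1, 1, 1, 1, 1]

step 1: w=[0.0004, 0.3101, 0.5519, 0.1359, 0.0017, 0.0000, 0.0000, 0.0000, 0.0000, 0.0000, 0.0000, 0.0000]  mean=-2.2716  Neff=2.3851  idx=[1, 1, 1, 2, 2, 2, 2, 2, 2, 2, 3, 4]
step 2: w=[0.0007, 0.0007, 0.0007, 0.0188, 0.0188, 0.0188, 0.0188, 0.0188, 0.0188, 0.0188, 0.4099, 0.4565]  mean=-1.3281  Neff=2.6394  idx=[5, 9, 10, 10, 10, 10, 10, 11, 11, 11, 11, 11]
step 3: w=[0.4717, 0.4717, 0.0113, 0.0113, 0.0113, 0.0113, 0.0113, 0.0000, 0.0000, 0.0000, 0.0000, 0.0000]  mean=-2.2009  Neff=2.2441  idx=[0, 0, 0, 0, 0, 0, 1, 1, 1, 1, 1, 1]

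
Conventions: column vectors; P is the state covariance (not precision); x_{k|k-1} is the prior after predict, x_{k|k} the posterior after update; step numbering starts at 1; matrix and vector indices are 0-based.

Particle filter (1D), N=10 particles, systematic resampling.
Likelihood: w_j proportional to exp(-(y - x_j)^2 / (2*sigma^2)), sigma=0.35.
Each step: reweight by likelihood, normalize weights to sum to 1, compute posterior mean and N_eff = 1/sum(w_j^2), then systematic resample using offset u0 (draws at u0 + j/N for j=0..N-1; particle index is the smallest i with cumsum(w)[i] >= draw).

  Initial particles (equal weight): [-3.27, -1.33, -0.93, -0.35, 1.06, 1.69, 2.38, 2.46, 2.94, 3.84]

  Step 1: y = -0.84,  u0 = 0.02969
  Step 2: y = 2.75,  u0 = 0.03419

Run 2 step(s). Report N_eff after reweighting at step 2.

step 1: w=[0.0000, 0.2184, 0.5631, 0.2184, 0.0000, 0.0000, 0.0000, 0.0000, 0.0000, 0.0000]  mean=-0.8907  Neff=2.4241  idx=[1, 1, 2, 2, 2, 2, 2, 2, 3, 3]
step 2: w=[0.0000, 0.0000, 0.0000, 0.0000, 0.0000, 0.0000, 0.0000, 0.0000, 0.5000, 0.5000]  mean=-0.3500  Neff=2.0000  idx=[8, 8, 8, 8, 8, 9, 9, 9, 9, 9]

N_eff = 2.0000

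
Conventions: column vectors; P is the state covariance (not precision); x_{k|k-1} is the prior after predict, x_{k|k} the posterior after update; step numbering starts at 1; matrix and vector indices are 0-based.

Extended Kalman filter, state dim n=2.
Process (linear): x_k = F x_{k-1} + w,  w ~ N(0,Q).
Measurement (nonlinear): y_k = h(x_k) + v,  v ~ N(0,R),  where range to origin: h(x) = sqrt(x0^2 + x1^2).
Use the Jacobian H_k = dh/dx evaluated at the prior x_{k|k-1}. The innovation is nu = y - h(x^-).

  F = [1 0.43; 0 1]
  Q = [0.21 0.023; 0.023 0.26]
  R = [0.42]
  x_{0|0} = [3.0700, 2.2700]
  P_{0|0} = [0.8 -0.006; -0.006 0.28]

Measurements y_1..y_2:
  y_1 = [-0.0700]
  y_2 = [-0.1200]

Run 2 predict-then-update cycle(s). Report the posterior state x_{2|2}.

x_post = [0.5109, 0.2380]

step 1: x^-=[4.0461, 2.2700]  P^-=[1.0566 0.1374; 0.1374 0.5400]  H_jac=[0.8721 0.4893]  S=[1.4702]  K=[0.6725; 0.2612]  nu=[-4.7094]  x^+=[0.8790, 1.0398]  P^+=[0.3917 -0.1209; -0.1209 0.4397]
step 2: x^-=[1.3261, 1.0398]  P^-=[0.5790 0.0912; 0.0912 0.6997]  H_jac=[0.7869 0.6170]  S=[1.1335]  K=[0.4516; 0.4442]  nu=[-1.8052]  x^+=[0.5109, 0.2380]  P^+=[0.3478 -0.1362; -0.1362 0.4760]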